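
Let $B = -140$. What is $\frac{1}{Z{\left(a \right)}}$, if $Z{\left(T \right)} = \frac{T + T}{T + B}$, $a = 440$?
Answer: $\frac{15}{44} \approx 0.34091$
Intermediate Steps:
$Z{\left(T \right)} = \frac{2 T}{-140 + T}$ ($Z{\left(T \right)} = \frac{T + T}{T - 140} = \frac{2 T}{-140 + T}$)
$\frac{1}{Z{\left(a \right)}} = \frac{1}{2 \cdot 440 \frac{1}{-140 + 440}} = \frac{1}{2 \cdot 440 \cdot \frac{1}{300}} = \frac{1}{\frac{44}{15}} = \frac{15}{44}$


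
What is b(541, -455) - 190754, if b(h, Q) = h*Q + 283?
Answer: -436626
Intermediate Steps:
b(h, Q) = 283 + Q*h (b(h, Q) = Q*h + 283 = 283 + Q*h)
b(541, -455) - 190754 = (283 - 455*541) - 190754 = (283 - 246155) - 190754 = -245872 - 190754 = -436626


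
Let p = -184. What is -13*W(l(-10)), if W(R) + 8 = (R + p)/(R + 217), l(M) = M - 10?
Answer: 23140/197 ≈ 117.46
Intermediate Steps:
l(M) = -10 + M
W(R) = -8 + (-184 + R)/(217 + R) (W(R) = -8 + (R - 184)/(R + 217) = -8 + (-184 + R)/(217 + R))
-13*W(l(-10)) = -13*(-1920 - 7*(-10 - 10))/(217 + (-10 - 10)) = -13*(-1920 - 7*(-20))/(217 - 20) = -13*(-1920 + 140)/197 = -13*(-1780)/197 = -13*(-1780/197) = 23140/197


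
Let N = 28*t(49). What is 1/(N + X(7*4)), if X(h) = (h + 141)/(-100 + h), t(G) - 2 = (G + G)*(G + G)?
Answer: 72/19365527 ≈ 3.7179e-6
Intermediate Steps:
t(G) = 2 + 4*G**2 (t(G) = 2 + (G + G)*(G + G) = 2 + (2*G)*(2*G) = 2 + 4*G**2)
X(h) = (141 + h)/(-100 + h)
N = 268968 (N = 28*(2 + 4*49**2) = 28*(2 + 4*2401) = 28*(2 + 9604) = 28*9606 = 268968)
1/(N + X(7*4)) = 1/(268968 + (141 + 7*4)/(-100 + 7*4)) = 1/(268968 + (141 + 28)/(-100 + 28)) = 1/(268968 + 169/(-72)) = 1/(268968 - 1/72*169) = 1/(268968 - 169/72) = 1/(19365527/72) = 72/19365527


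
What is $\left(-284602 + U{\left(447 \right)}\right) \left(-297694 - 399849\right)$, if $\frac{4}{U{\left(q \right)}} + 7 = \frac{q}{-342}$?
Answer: $\frac{188000777922650}{947} \approx 1.9852 \cdot 10^{11}$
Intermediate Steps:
$U{\left(q \right)} = \frac{4}{-7 - \frac{q}{342}}$ ($U{\left(q \right)} = \frac{4}{-7 + \frac{q}{-342}} = \frac{4}{-7 + q \left(- \frac{1}{342}\right)} = \frac{4}{-7 - \frac{q}{342}}$)
$\left(-284602 + U{\left(447 \right)}\right) \left(-297694 - 399849\right) = \left(-284602 - \frac{1368}{2394 + 447}\right) \left(-297694 - 399849\right) = \left(-284602 - \frac{1368}{2841}\right) \left(-697543\right) = \left(-284602 - \frac{456}{947}\right) \left(-697543\right) = \left(- \frac{269518550}{947}\right) \left(-697543\right) = \frac{188000777922650}{947}$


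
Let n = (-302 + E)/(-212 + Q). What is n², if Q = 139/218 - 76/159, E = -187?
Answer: 287292940279524/53916873381721 ≈ 5.3284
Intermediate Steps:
Q = 5533/34662 (Q = 139*(1/218) - 76*1/159 = 139/218 - 76/159 = 5533/34662 ≈ 0.15963)
n = 16949718/7342811 (n = (-302 - 187)/(-212 + 5533/34662) = -489/(-7342811/34662) = -489*(-34662/7342811) = 16949718/7342811 ≈ 2.3083)
n² = (16949718/7342811)² = 287292940279524/53916873381721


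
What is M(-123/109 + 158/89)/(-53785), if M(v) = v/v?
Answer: -1/53785 ≈ -1.8593e-5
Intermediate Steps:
M(v) = 1
M(-123/109 + 158/89)/(-53785) = 1/(-53785) = 1*(-1/53785) = -1/53785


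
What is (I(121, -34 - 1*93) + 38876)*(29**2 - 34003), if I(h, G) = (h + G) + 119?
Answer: -1292953218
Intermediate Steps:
I(h, G) = 119 + G + h (I(h, G) = (G + h) + 119 = 119 + G + h)
(I(121, -34 - 1*93) + 38876)*(29**2 - 34003) = ((119 + (-34 - 1*93) + 121) + 38876)*(29**2 - 34003) = ((119 + (-34 - 93) + 121) + 38876)*(841 - 34003) = ((119 - 127 + 121) + 38876)*(-33162) = (113 + 38876)*(-33162) = 38989*(-33162) = -1292953218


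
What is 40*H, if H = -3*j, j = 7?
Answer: -840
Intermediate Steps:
H = -21 (H = -3*7 = -21)
40*H = 40*(-21) = -840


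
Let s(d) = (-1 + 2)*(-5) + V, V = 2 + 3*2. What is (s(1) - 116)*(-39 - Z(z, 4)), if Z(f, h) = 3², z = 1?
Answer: 5424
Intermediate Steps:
V = 8 (V = 2 + 6 = 8)
s(d) = 3 (s(d) = (-1 + 2)*(-5) + 8 = 1*(-5) + 8 = -5 + 8 = 3)
Z(f, h) = 9
(s(1) - 116)*(-39 - Z(z, 4)) = (3 - 116)*(-39 - 1*9) = -113*(-39 - 9) = -113*(-48) = 5424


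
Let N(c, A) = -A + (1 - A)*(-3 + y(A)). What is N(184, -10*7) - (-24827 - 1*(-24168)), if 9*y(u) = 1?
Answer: 4715/9 ≈ 523.89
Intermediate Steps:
y(u) = ⅑ (y(u) = (⅑)*1 = ⅑)
N(c, A) = -26/9 + 17*A/9 (N(c, A) = -A + (1 - A)*(-3 + ⅑) = -A + (1 - A)*(-26/9) = -A + (-26/9 + 26*A/9) = -26/9 + 17*A/9)
N(184, -10*7) - (-24827 - 1*(-24168)) = (-26/9 + 17*(-10*7)/9) - (-24827 - 1*(-24168)) = (-26/9 + (17/9)*(-70)) - (-24827 + 24168) = (-26/9 - 1190/9) - 1*(-659) = -1216/9 + 659 = 4715/9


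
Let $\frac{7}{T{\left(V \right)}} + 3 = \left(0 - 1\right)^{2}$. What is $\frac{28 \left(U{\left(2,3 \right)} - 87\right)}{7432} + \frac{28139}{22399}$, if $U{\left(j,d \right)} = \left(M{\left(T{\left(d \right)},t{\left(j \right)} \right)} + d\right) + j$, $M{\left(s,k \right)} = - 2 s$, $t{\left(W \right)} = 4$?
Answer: $\frac{40522787}{41617342} \approx 0.9737$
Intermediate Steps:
$T{\left(V \right)} = - \frac{7}{2}$ ($T{\left(V \right)} = \frac{7}{-3 + \left(0 - 1\right)^{2}} = \frac{7}{-3 + \left(-1\right)^{2}} = \frac{7}{-3 + 1} = \frac{7}{-2} = 7 \left(- \frac{1}{2}\right) = - \frac{7}{2}$)
$U{\left(j,d \right)} = 7 + d + j$ ($U{\left(j,d \right)} = \left(\left(-2\right) \left(- \frac{7}{2}\right) + d\right) + j = \left(7 + d\right) + j = 7 + d + j$)
$\frac{28 \left(U{\left(2,3 \right)} - 87\right)}{7432} + \frac{28139}{22399} = \frac{28 \left(\left(7 + 3 + 2\right) - 87\right)}{7432} + \frac{28139}{22399} = 28 \left(12 - 87\right) \frac{1}{7432} + 28139 \cdot \frac{1}{22399} = 28 \left(-75\right) \frac{1}{7432} + \frac{28139}{22399} = \left(-2100\right) \frac{1}{7432} + \frac{28139}{22399} = - \frac{525}{1858} + \frac{28139}{22399} = \frac{40522787}{41617342}$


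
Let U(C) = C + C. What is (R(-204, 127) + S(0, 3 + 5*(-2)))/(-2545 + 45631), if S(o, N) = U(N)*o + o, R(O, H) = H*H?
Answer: 16129/43086 ≈ 0.37434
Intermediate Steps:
U(C) = 2*C
R(O, H) = H²
S(o, N) = o + 2*N*o (S(o, N) = (2*N)*o + o = 2*N*o + o = o + 2*N*o)
(R(-204, 127) + S(0, 3 + 5*(-2)))/(-2545 + 45631) = (127² + 0*(1 + 2*(3 + 5*(-2))))/(-2545 + 45631) = (16129 + 0*(1 + 2*(3 - 10)))/43086 = (16129 + 0*(1 + 2*(-7)))*(1/43086) = (16129 + 0*(1 - 14))*(1/43086) = (16129 + 0*(-13))*(1/43086) = (16129 + 0)*(1/43086) = 16129*(1/43086) = 16129/43086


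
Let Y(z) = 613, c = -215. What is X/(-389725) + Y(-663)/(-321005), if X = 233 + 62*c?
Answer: 113294316/3574390675 ≈ 0.031696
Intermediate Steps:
X = -13097 (X = 233 + 62*(-215) = 233 - 13330 = -13097)
X/(-389725) + Y(-663)/(-321005) = -13097/(-389725) + 613/(-321005) = -13097*(-1/389725) + 613*(-1/321005) = 1871/55675 - 613/321005 = 113294316/3574390675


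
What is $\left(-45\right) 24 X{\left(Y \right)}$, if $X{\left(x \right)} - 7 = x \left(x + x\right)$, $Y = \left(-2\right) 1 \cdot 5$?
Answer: $-223560$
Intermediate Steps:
$Y = -10$ ($Y = \left(-2\right) 5 = -10$)
$X{\left(x \right)} = 7 + 2 x^{2}$ ($X{\left(x \right)} = 7 + x \left(x + x\right) = 7 + x 2 x = 7 + 2 x^{2}$)
$\left(-45\right) 24 X{\left(Y \right)} = \left(-45\right) 24 \left(7 + 2 \left(-10\right)^{2}\right) = - 1080 \left(7 + 2 \cdot 100\right) = - 1080 \left(7 + 200\right) = \left(-1080\right) 207 = -223560$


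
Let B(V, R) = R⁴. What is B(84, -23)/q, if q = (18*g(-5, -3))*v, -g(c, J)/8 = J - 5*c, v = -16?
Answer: 279841/50688 ≈ 5.5209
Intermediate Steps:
g(c, J) = -8*J + 40*c (g(c, J) = -8*(J - 5*c) = -8*J + 40*c)
q = 50688 (q = (18*(-8*(-3) + 40*(-5)))*(-16) = (18*(24 - 200))*(-16) = (18*(-176))*(-16) = -3168*(-16) = 50688)
B(84, -23)/q = (-23)⁴/50688 = 279841*(1/50688) = 279841/50688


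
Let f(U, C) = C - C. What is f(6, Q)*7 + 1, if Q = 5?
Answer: 1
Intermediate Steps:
f(U, C) = 0
f(6, Q)*7 + 1 = 0*7 + 1 = 0 + 1 = 1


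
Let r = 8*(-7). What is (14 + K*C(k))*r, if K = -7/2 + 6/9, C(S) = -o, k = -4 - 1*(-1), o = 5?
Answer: -4732/3 ≈ -1577.3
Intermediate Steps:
k = -3 (k = -4 + 1 = -3)
C(S) = -5 (C(S) = -1*5 = -5)
K = -17/6 (K = -7*½ + 6*(⅑) = -7/2 + ⅔ = -17/6 ≈ -2.8333)
r = -56
(14 + K*C(k))*r = (14 - 17/6*(-5))*(-56) = (14 + 85/6)*(-56) = (169/6)*(-56) = -4732/3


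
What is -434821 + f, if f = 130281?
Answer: -304540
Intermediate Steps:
-434821 + f = -434821 + 130281 = -304540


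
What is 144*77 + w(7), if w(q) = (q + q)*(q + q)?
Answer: 11284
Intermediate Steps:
w(q) = 4*q**2 (w(q) = (2*q)*(2*q) = 4*q**2)
144*77 + w(7) = 144*77 + 4*7**2 = 11088 + 4*49 = 11088 + 196 = 11284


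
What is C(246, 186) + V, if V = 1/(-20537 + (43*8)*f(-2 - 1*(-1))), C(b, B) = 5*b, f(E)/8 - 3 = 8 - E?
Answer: 15359011/12487 ≈ 1230.0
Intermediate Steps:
f(E) = 88 - 8*E (f(E) = 24 + 8*(8 - E) = 24 + (64 - 8*E) = 88 - 8*E)
V = 1/12487 (V = 1/(-20537 + (43*8)*(88 - 8*(-2 - 1*(-1)))) = 1/(-20537 + 344*(88 - 8*(-2 + 1))) = 1/(-20537 + 344*(88 - 8*(-1))) = 1/(-20537 + 344*(88 + 8)) = 1/(-20537 + 344*96) = 1/(-20537 + 33024) = 1/12487 ≈ 8.0083e-5)
C(246, 186) + V = 5*246 + 1/12487 = 1230 + 1/12487 = 15359011/12487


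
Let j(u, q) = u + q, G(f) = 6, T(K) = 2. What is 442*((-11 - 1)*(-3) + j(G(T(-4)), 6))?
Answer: 21216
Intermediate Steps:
j(u, q) = q + u
442*((-11 - 1)*(-3) + j(G(T(-4)), 6)) = 442*((-11 - 1)*(-3) + (6 + 6)) = 442*(-12*(-3) + 12) = 442*(36 + 12) = 442*48 = 21216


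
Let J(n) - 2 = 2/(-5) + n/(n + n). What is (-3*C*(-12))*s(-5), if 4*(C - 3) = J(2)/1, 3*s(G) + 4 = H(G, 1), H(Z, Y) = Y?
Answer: -1269/10 ≈ -126.90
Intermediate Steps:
J(n) = 21/10 (J(n) = 2 + (2/(-5) + n/(n + n)) = 2 + (2*(-⅕) + n/((2*n))) = 2 + (-⅖ + n*(1/(2*n))) = 2 + (-⅖ + ½) = 2 + ⅒ = 21/10)
s(G) = -1 (s(G) = -4/3 + (⅓)*1 = -4/3 + ⅓ = -1)
C = 141/40 (C = 3 + ((21/10)/1)/4 = 3 + ((21/10)*1)/4 = 3 + (¼)*(21/10) = 3 + 21/40 = 141/40 ≈ 3.5250)
(-3*C*(-12))*s(-5) = (-3*141/40*(-12))*(-1) = -423/40*(-12)*(-1) = (1269/10)*(-1) = -1269/10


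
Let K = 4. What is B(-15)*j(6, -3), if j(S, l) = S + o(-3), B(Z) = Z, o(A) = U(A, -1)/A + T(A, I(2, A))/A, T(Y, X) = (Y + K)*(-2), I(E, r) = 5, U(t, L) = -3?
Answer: -115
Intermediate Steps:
T(Y, X) = -8 - 2*Y (T(Y, X) = (Y + 4)*(-2) = (4 + Y)*(-2) = -8 - 2*Y)
o(A) = -3/A + (-8 - 2*A)/A
j(S, l) = 5/3 + S (j(S, l) = S + (-2 - 11/(-3)) = S + (-2 - 11*(-1/3)) = S + (-2 + 11/3) = S + 5/3 = 5/3 + S)
B(-15)*j(6, -3) = -15*(5/3 + 6) = -15*23/3 = -115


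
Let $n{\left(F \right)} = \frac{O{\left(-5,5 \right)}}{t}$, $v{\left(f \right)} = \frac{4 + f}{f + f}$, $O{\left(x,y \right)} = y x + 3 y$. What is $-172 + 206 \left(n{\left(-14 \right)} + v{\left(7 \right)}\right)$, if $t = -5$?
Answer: $\frac{2813}{7} \approx 401.86$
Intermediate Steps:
$O{\left(x,y \right)} = 3 y + x y$ ($O{\left(x,y \right)} = x y + 3 y = 3 y + x y$)
$v{\left(f \right)} = \frac{4 + f}{2 f}$
$n{\left(F \right)} = 2$ ($n{\left(F \right)} = \frac{5 \left(3 - 5\right)}{-5} = 5 \left(-2\right) \left(- \frac{1}{5}\right) = \left(-10\right) \left(- \frac{1}{5}\right) = 2$)
$-172 + 206 \left(n{\left(-14 \right)} + v{\left(7 \right)}\right) = -172 + 206 \left(2 + \frac{4 + 7}{2 \cdot 7}\right) = -172 + 206 \left(2 + \frac{1}{2} \cdot \frac{1}{7} \cdot 11\right) = -172 + 206 \left(2 + \frac{11}{14}\right) = -172 + 206 \cdot \frac{39}{14} = -172 + \frac{4017}{7} = \frac{2813}{7}$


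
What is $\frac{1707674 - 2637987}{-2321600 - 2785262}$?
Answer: $\frac{930313}{5106862} \approx 0.18217$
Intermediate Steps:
$\frac{1707674 - 2637987}{-2321600 - 2785262} = - \frac{930313}{-5106862} = \left(-930313\right) \left(- \frac{1}{5106862}\right) = \frac{930313}{5106862}$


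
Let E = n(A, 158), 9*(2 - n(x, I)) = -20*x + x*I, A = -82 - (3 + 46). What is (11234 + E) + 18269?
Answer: 94541/3 ≈ 31514.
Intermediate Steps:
A = -131 (A = -82 - 1*49 = -82 - 49 = -131)
n(x, I) = 2 + 20*x/9 - I*x/9 (n(x, I) = 2 - (-20*x + x*I)/9 = 2 - (-20*x + I*x)/9 = 2 + (20*x/9 - I*x/9) = 2 + 20*x/9 - I*x/9)
E = 6032/3 (E = 2 + (20/9)*(-131) - ⅑*158*(-131) = 2 - 2620/9 + 20698/9 = 6032/3 ≈ 2010.7)
(11234 + E) + 18269 = (11234 + 6032/3) + 18269 = 39734/3 + 18269 = 94541/3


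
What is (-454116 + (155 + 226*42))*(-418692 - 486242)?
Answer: 402215110046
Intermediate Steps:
(-454116 + (155 + 226*42))*(-418692 - 486242) = (-454116 + (155 + 9492))*(-904934) = (-454116 + 9647)*(-904934) = -444469*(-904934) = 402215110046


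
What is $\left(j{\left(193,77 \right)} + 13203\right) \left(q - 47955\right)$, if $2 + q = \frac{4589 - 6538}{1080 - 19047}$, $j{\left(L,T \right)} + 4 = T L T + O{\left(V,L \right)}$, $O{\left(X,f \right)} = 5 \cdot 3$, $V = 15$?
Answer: $- \frac{332453159860390}{5989} \approx -5.5511 \cdot 10^{10}$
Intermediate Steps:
$O{\left(X,f \right)} = 15$
$j{\left(L,T \right)} = 11 + L T^{2}$ ($j{\left(L,T \right)} = -4 + \left(T L T + 15\right) = -4 + \left(L T T + 15\right) = -4 + \left(L T^{2} + 15\right) = -4 + \left(15 + L T^{2}\right) = 11 + L T^{2}$)
$q = - \frac{33985}{17967}$ ($q = -2 + \frac{4589 - 6538}{1080 - 19047} = -2 - \frac{1949}{-17967} = -2 - - \frac{1949}{17967} = -2 + \frac{1949}{17967} = - \frac{33985}{17967} \approx -1.8915$)
$\left(j{\left(193,77 \right)} + 13203\right) \left(q - 47955\right) = \left(\left(11 + 193 \cdot 77^{2}\right) + 13203\right) \left(- \frac{33985}{17967} - 47955\right) = \left(\left(11 + 193 \cdot 5929\right) + 13203\right) \left(- \frac{861641470}{17967}\right) = \left(\left(11 + 1144297\right) + 13203\right) \left(- \frac{861641470}{17967}\right) = \left(1144308 + 13203\right) \left(- \frac{861641470}{17967}\right) = 1157511 \left(- \frac{861641470}{17967}\right) = - \frac{332453159860390}{5989}$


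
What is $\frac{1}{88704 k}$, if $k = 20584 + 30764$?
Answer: $\frac{1}{4554772992} \approx 2.1955 \cdot 10^{-10}$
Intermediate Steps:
$k = 51348$
$\frac{1}{88704 k} = \frac{1}{88704 \cdot 51348} = \frac{1}{88704} \cdot \frac{1}{51348} = \frac{1}{4554772992}$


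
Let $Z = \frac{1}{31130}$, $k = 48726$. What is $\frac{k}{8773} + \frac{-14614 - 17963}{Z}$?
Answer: $- \frac{8896892345004}{8773} \approx -1.0141 \cdot 10^{9}$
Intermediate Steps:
$Z = \frac{1}{31130} \approx 3.2123 \cdot 10^{-5}$
$\frac{k}{8773} + \frac{-14614 - 17963}{Z} = \frac{48726}{8773} + \left(-14614 - 17963\right) \frac{1}{\frac{1}{31130}} = 48726 \cdot \frac{1}{8773} - 1014122010 = \frac{48726}{8773} - 1014122010 = - \frac{8896892345004}{8773}$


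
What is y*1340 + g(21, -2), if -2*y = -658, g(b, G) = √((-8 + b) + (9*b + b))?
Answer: 440860 + √223 ≈ 4.4088e+5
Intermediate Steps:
g(b, G) = √(-8 + 11*b) (g(b, G) = √((-8 + b) + 10*b) = √(-8 + 11*b))
y = 329 (y = -½*(-658) = 329)
y*1340 + g(21, -2) = 329*1340 + √(-8 + 11*21) = 440860 + √(-8 + 231) = 440860 + √223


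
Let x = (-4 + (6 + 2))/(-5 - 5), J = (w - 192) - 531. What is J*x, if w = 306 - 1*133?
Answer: 220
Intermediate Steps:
w = 173 (w = 306 - 133 = 173)
J = -550 (J = (173 - 192) - 531 = -19 - 531 = -550)
x = -⅖ (x = (-4 + 8)/(-10) = 4*(-⅒) = -⅖ ≈ -0.40000)
J*x = -550*(-⅖) = 220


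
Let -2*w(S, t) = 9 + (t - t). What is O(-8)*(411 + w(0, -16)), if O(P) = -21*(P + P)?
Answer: 136584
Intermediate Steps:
O(P) = -42*P
w(S, t) = -9/2 (w(S, t) = -(9 + (t - t))/2 = -(9 + 0)/2 = -½*9 = -9/2)
O(-8)*(411 + w(0, -16)) = (-42*(-8))*(411 - 9/2) = 336*(813/2) = 136584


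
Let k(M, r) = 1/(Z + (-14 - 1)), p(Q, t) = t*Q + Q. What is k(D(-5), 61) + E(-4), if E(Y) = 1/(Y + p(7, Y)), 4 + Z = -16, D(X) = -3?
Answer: -12/175 ≈ -0.068571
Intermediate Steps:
Z = -20 (Z = -4 - 16 = -20)
p(Q, t) = Q + Q*t (p(Q, t) = Q*t + Q = Q + Q*t)
k(M, r) = -1/35 (k(M, r) = 1/(-20 + (-14 - 1)) = 1/(-20 - 15) = 1/(-35) = -1/35)
E(Y) = 1/(7 + 8*Y) (E(Y) = 1/(Y + 7*(1 + Y)) = 1/(Y + (7 + 7*Y)) = 1/(7 + 8*Y))
k(D(-5), 61) + E(-4) = -1/35 + 1/(7 + 8*(-4)) = -1/35 + 1/(7 - 32) = -1/35 + 1/(-25) = -1/35 - 1/25 = -12/175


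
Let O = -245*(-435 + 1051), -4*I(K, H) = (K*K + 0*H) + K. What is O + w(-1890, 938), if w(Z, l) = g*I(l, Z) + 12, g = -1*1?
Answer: 138575/2 ≈ 69288.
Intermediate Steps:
I(K, H) = -K/4 - K²/4 (I(K, H) = -((K*K + 0*H) + K)/4 = -((K² + 0) + K)/4 = -(K² + K)/4 = -(K + K²)/4 = -K/4 - K²/4)
g = -1
O = -150920 (O = -245*616 = -150920)
w(Z, l) = 12 + l*(1 + l)/4 (w(Z, l) = -(-1)*l*(1 + l)/4 + 12 = l*(1 + l)/4 + 12 = 12 + l*(1 + l)/4)
O + w(-1890, 938) = -150920 + (12 + (¼)*938*(1 + 938)) = -150920 + (12 + (¼)*938*939) = -150920 + (12 + 440391/2) = -150920 + 440415/2 = 138575/2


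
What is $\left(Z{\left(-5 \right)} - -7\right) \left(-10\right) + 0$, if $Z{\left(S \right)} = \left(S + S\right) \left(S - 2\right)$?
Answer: $-770$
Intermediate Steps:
$Z{\left(S \right)} = 2 S \left(-2 + S\right)$
$\left(Z{\left(-5 \right)} - -7\right) \left(-10\right) + 0 = \left(2 \left(-5\right) \left(-2 - 5\right) - -7\right) \left(-10\right) + 0 = \left(2 \left(-5\right) \left(-7\right) + 7\right) \left(-10\right) + 0 = \left(70 + 7\right) \left(-10\right) + 0 = 77 \left(-10\right) + 0 = -770 + 0 = -770$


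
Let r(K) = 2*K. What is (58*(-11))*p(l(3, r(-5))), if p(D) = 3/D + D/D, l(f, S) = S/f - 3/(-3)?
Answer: 1276/7 ≈ 182.29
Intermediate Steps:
l(f, S) = 1 + S/f (l(f, S) = S/f - 3*(-⅓) = S/f + 1 = 1 + S/f)
p(D) = 1 + 3/D (p(D) = 3/D + 1 = 1 + 3/D)
(58*(-11))*p(l(3, r(-5))) = (58*(-11))*((3 + (2*(-5) + 3)/3)/(((2*(-5) + 3)/3))) = -638*(3 + (-10 + 3)/3)/((-10 + 3)/3) = -638*(3 + (⅓)*(-7))/((⅓)*(-7)) = -638*(3 - 7/3)/(-7/3) = -(-1914)*2/(7*3) = -638*(-2/7) = 1276/7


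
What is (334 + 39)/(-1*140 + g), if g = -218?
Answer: -373/358 ≈ -1.0419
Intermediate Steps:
(334 + 39)/(-1*140 + g) = (334 + 39)/(-1*140 - 218) = 373/(-140 - 218) = 373/(-358) = 373*(-1/358) = -373/358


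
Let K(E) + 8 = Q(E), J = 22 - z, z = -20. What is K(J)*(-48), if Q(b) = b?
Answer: -1632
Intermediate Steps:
J = 42 (J = 22 - 1*(-20) = 22 + 20 = 42)
K(E) = -8 + E
K(J)*(-48) = (-8 + 42)*(-48) = 34*(-48) = -1632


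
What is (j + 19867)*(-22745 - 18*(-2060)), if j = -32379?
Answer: -179359520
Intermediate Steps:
(j + 19867)*(-22745 - 18*(-2060)) = (-32379 + 19867)*(-22745 - 18*(-2060)) = -12512*(-22745 + 37080) = -12512*14335 = -179359520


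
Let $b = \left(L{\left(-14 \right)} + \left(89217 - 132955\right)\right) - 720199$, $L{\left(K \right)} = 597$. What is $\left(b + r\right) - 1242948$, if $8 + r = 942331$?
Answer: $-1063965$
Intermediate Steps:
$r = 942323$ ($r = -8 + 942331 = 942323$)
$b = -763340$ ($b = \left(597 + \left(89217 - 132955\right)\right) - 720199 = \left(597 - 43738\right) - 720199 = -43141 - 720199 = -763340$)
$\left(b + r\right) - 1242948 = \left(-763340 + 942323\right) - 1242948 = 178983 - 1242948 = -1063965$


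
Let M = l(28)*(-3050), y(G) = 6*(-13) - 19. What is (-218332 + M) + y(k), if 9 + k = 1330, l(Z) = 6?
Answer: -236729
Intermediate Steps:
k = 1321 (k = -9 + 1330 = 1321)
y(G) = -97 (y(G) = -78 - 19 = -97)
M = -18300 (M = 6*(-3050) = -18300)
(-218332 + M) + y(k) = (-218332 - 18300) - 97 = -236632 - 97 = -236729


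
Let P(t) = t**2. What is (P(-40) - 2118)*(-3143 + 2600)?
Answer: 281274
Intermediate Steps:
(P(-40) - 2118)*(-3143 + 2600) = ((-40)**2 - 2118)*(-3143 + 2600) = (1600 - 2118)*(-543) = -518*(-543) = 281274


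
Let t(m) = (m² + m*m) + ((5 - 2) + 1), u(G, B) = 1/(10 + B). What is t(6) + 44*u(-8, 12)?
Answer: 78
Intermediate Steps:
t(m) = 4 + 2*m² (t(m) = (m² + m²) + (3 + 1) = 2*m² + 4 = 4 + 2*m²)
t(6) + 44*u(-8, 12) = (4 + 2*6²) + 44/(10 + 12) = (4 + 2*36) + 44/22 = (4 + 72) + 44*(1/22) = 76 + 2 = 78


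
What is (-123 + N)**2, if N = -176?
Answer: 89401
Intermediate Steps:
(-123 + N)**2 = (-123 - 176)**2 = (-299)**2 = 89401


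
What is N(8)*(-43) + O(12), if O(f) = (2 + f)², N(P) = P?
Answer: -148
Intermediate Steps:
N(8)*(-43) + O(12) = 8*(-43) + (2 + 12)² = -344 + 14² = -344 + 196 = -148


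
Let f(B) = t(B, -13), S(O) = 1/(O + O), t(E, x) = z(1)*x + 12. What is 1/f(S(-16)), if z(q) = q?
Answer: -1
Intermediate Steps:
t(E, x) = 12 + x (t(E, x) = 1*x + 12 = x + 12 = 12 + x)
S(O) = 1/(2*O)
f(B) = -1 (f(B) = 12 - 13 = -1)
1/f(S(-16)) = 1/(-1) = -1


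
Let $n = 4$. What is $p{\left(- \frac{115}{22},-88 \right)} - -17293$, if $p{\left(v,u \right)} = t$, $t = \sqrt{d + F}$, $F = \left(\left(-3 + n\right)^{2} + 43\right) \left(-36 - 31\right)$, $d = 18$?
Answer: $17293 + i \sqrt{2930} \approx 17293.0 + 54.129 i$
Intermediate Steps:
$F = -2948$ ($F = \left(\left(-3 + 4\right)^{2} + 43\right) \left(-36 - 31\right) = \left(1^{2} + 43\right) \left(-67\right) = \left(1 + 43\right) \left(-67\right) = 44 \left(-67\right) = -2948$)
$t = i \sqrt{2930}$ ($t = \sqrt{18 - 2948} = \sqrt{-2930} = i \sqrt{2930} \approx 54.129 i$)
$p{\left(v,u \right)} = i \sqrt{2930}$
$p{\left(- \frac{115}{22},-88 \right)} - -17293 = i \sqrt{2930} - -17293 = i \sqrt{2930} + 17293 = 17293 + i \sqrt{2930}$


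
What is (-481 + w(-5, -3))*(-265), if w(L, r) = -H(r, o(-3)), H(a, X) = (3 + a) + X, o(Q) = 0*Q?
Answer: 127465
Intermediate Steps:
o(Q) = 0
H(a, X) = 3 + X + a
w(L, r) = -3 - r (w(L, r) = -(3 + 0 + r) = -(3 + r) = -3 - r)
(-481 + w(-5, -3))*(-265) = (-481 + (-3 - 1*(-3)))*(-265) = (-481 + (-3 + 3))*(-265) = (-481 + 0)*(-265) = -481*(-265) = 127465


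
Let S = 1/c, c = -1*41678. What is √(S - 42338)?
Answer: I*√73543463590870/41678 ≈ 205.76*I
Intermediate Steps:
c = -41678
S = -1/41678 (S = 1/(-41678) = -1/41678 ≈ -2.3993e-5)
√(S - 42338) = √(-1/41678 - 42338) = √(-1764563165/41678) = I*√73543463590870/41678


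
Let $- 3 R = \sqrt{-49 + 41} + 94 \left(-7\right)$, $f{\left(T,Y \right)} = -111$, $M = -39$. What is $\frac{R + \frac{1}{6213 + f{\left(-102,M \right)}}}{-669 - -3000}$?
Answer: $\frac{1338373}{14223762} - \frac{2 i \sqrt{2}}{6993} \approx 0.094094 - 0.00040447 i$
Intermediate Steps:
$R = \frac{658}{3} - \frac{2 i \sqrt{2}}{3}$ ($R = - \frac{\sqrt{-49 + 41} + 94 \left(-7\right)}{3} = - \frac{\sqrt{-8} - 658}{3} = - \frac{2 i \sqrt{2} - 658}{3} = - \frac{-658 + 2 i \sqrt{2}}{3} = \frac{658}{3} - \frac{2 i \sqrt{2}}{3} \approx 219.33 - 0.94281 i$)
$\frac{R + \frac{1}{6213 + f{\left(-102,M \right)}}}{-669 - -3000} = \frac{\left(\frac{658}{3} - \frac{2 i \sqrt{2}}{3}\right) + \frac{1}{6213 - 111}}{-669 - -3000} = \frac{\left(\frac{658}{3} - \frac{2 i \sqrt{2}}{3}\right) + \frac{1}{6102}}{-669 + \left(3036 - 36\right)} = \frac{\left(\frac{658}{3} - \frac{2 i \sqrt{2}}{3}\right) + \frac{1}{6102}}{-669 + 3000} = \frac{\frac{1338373}{6102} - \frac{2 i \sqrt{2}}{3}}{2331} = \left(\frac{1338373}{6102} - \frac{2 i \sqrt{2}}{3}\right) \frac{1}{2331} = \frac{1338373}{14223762} - \frac{2 i \sqrt{2}}{6993}$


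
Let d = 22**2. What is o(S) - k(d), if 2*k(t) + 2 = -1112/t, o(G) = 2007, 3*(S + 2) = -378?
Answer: 243107/121 ≈ 2009.1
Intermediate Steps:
S = -128 (S = -2 + (1/3)*(-378) = -2 - 126 = -128)
d = 484
k(t) = -1 - 556/t (k(t) = -1 + (-1112/t)/2 = -1 - 556/t)
o(S) - k(d) = 2007 - (-556 - 1*484)/484 = 2007 - (-556 - 484)/484 = 2007 - (-1040)/484 = 2007 - 1*(-260/121) = 2007 + 260/121 = 243107/121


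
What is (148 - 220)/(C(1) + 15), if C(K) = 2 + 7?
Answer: -3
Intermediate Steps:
C(K) = 9
(148 - 220)/(C(1) + 15) = (148 - 220)/(9 + 15) = -72/24 = -72*1/24 = -3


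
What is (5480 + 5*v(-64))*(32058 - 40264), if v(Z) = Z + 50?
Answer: -44394460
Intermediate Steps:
v(Z) = 50 + Z
(5480 + 5*v(-64))*(32058 - 40264) = (5480 + 5*(50 - 64))*(32058 - 40264) = (5480 + 5*(-14))*(-8206) = (5480 - 70)*(-8206) = 5410*(-8206) = -44394460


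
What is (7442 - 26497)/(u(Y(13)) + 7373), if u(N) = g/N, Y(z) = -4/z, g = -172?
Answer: -19055/7932 ≈ -2.4023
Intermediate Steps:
u(N) = -172/N
(7442 - 26497)/(u(Y(13)) + 7373) = (7442 - 26497)/(-172/((-4/13)) + 7373) = -19055/(-172/((-4*1/13)) + 7373) = -19055/(-172/(-4/13) + 7373) = -19055/(-172*(-13/4) + 7373) = -19055/(559 + 7373) = -19055/7932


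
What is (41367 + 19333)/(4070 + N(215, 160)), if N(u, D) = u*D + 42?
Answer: 15175/9628 ≈ 1.5761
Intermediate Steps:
N(u, D) = 42 + D*u (N(u, D) = D*u + 42 = 42 + D*u)
(41367 + 19333)/(4070 + N(215, 160)) = (41367 + 19333)/(4070 + (42 + 160*215)) = 60700/(4070 + (42 + 34400)) = 60700/(4070 + 34442) = 60700/38512 = 60700*(1/38512) = 15175/9628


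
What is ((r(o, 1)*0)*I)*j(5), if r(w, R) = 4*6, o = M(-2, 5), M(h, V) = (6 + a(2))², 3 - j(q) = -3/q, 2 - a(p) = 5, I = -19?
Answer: 0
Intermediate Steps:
a(p) = -3 (a(p) = 2 - 1*5 = 2 - 5 = -3)
j(q) = 3 + 3/q (j(q) = 3 - (-3)/q = 3 + 3/q)
M(h, V) = 9 (M(h, V) = (6 - 3)² = 3² = 9)
o = 9
r(w, R) = 24
((r(o, 1)*0)*I)*j(5) = ((24*0)*(-19))*(3 + 3/5) = (0*(-19))*(3 + 3*(⅕)) = 0*(3 + ⅗) = 0*(18/5) = 0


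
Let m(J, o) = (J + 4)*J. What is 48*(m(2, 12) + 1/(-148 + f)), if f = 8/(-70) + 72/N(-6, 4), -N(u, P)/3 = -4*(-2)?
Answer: 1014928/1763 ≈ 575.68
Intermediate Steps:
N(u, P) = -24 (N(u, P) = -(-12)*(-2) = -3*8 = -24)
m(J, o) = J*(4 + J) (m(J, o) = (4 + J)*J = J*(4 + J))
f = -109/35 (f = 8/(-70) + 72/(-24) = 8*(-1/70) + 72*(-1/24) = -4/35 - 3 = -109/35 ≈ -3.1143)
48*(m(2, 12) + 1/(-148 + f)) = 48*(2*(4 + 2) + 1/(-148 - 109/35)) = 48*(2*6 + 1/(-5289/35)) = 48*(12 - 35/5289) = 48*(63433/5289) = 1014928/1763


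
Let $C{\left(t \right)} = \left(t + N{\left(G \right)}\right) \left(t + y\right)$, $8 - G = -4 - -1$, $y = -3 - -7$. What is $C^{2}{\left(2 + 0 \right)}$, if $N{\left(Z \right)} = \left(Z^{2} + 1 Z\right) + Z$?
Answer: $756900$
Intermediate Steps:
$y = 4$ ($y = -3 + 7 = 4$)
$G = 11$ ($G = 8 - \left(-4 - -1\right) = 8 - \left(-4 + 1\right) = 8 - -3 = 8 + 3 = 11$)
$N{\left(Z \right)} = Z^{2} + 2 Z$ ($N{\left(Z \right)} = \left(Z^{2} + Z\right) + Z = \left(Z + Z^{2}\right) + Z = Z^{2} + 2 Z$)
$C{\left(t \right)} = \left(4 + t\right) \left(143 + t\right)$ ($C{\left(t \right)} = \left(t + 11 \left(2 + 11\right)\right) \left(t + 4\right) = \left(t + 11 \cdot 13\right) \left(4 + t\right) = \left(t + 143\right) \left(4 + t\right) = \left(143 + t\right) \left(4 + t\right) = \left(4 + t\right) \left(143 + t\right)$)
$C^{2}{\left(2 + 0 \right)} = \left(572 + \left(2 + 0\right)^{2} + 147 \left(2 + 0\right)\right)^{2} = \left(572 + 2^{2} + 147 \cdot 2\right)^{2} = \left(572 + 4 + 294\right)^{2} = 870^{2} = 756900$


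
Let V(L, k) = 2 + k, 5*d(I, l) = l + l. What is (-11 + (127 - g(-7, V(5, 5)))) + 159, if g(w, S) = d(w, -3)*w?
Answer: 1333/5 ≈ 266.60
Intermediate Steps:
d(I, l) = 2*l/5 (d(I, l) = (l + l)/5 = (2*l)/5 = 2*l/5)
g(w, S) = -6*w/5 (g(w, S) = ((⅖)*(-3))*w = -6*w/5)
(-11 + (127 - g(-7, V(5, 5)))) + 159 = (-11 + (127 - (-6)*(-7)/5)) + 159 = (-11 + (127 - 1*42/5)) + 159 = (-11 + (127 - 42/5)) + 159 = (-11 + 593/5) + 159 = 538/5 + 159 = 1333/5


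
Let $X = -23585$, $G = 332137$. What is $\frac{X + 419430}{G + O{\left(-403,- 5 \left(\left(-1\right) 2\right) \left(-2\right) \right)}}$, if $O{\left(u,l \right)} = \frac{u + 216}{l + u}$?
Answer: $\frac{167442435}{140494138} \approx 1.1918$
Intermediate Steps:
$O{\left(u,l \right)} = \frac{216 + u}{l + u}$
$\frac{X + 419430}{G + O{\left(-403,- 5 \left(\left(-1\right) 2\right) \left(-2\right) \right)}} = \frac{-23585 + 419430}{332137 + \frac{216 - 403}{- 5 \left(\left(-1\right) 2\right) \left(-2\right) - 403}} = \frac{395845}{332137 + \frac{1}{\left(-5\right) \left(-2\right) \left(-2\right) - 403} \left(-187\right)} = \frac{395845}{332137 + \frac{1}{10 \left(-2\right) - 403} \left(-187\right)} = \frac{395845}{332137 + \frac{1}{-20 - 403} \left(-187\right)} = \frac{395845}{332137 + \frac{1}{-423} \left(-187\right)} = \frac{395845}{332137 - - \frac{187}{423}} = \frac{395845}{332137 + \frac{187}{423}} = \frac{395845}{\frac{140494138}{423}} = 395845 \cdot \frac{423}{140494138} = \frac{167442435}{140494138}$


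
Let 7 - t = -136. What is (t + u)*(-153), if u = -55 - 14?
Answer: -11322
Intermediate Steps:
t = 143 (t = 7 - 1*(-136) = 7 + 136 = 143)
u = -69
(t + u)*(-153) = (143 - 69)*(-153) = 74*(-153) = -11322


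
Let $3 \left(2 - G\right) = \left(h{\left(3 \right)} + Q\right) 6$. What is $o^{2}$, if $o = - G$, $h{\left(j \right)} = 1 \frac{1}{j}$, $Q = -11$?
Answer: $\frac{4900}{9} \approx 544.44$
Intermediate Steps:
$h{\left(j \right)} = \frac{1}{j}$
$G = \frac{70}{3}$ ($G = 2 - \frac{\left(\frac{1}{3} - 11\right) 6}{3} = 2 - \frac{\left(- \frac{32}{3}\right) 6}{3} = 2 - - \frac{64}{3} = 2 + \frac{64}{3} = \frac{70}{3} \approx 23.333$)
$o = - \frac{70}{3}$ ($o = \left(-1\right) \frac{70}{3} = - \frac{70}{3} \approx -23.333$)
$o^{2} = \left(- \frac{70}{3}\right)^{2} = \frac{4900}{9}$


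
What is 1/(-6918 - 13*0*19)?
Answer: -1/6918 ≈ -0.00014455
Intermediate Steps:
1/(-6918 - 13*0*19) = 1/(-6918 + 0*19) = 1/(-6918 + 0) = 1/(-6918) = -1/6918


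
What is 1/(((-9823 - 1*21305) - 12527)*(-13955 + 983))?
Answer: 1/566292660 ≈ 1.7659e-9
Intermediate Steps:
1/(((-9823 - 1*21305) - 12527)*(-13955 + 983)) = 1/(((-9823 - 21305) - 12527)*(-12972)) = 1/((-31128 - 12527)*(-12972)) = 1/(-43655*(-12972)) = 1/566292660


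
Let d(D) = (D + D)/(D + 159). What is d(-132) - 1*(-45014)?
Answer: 405038/9 ≈ 45004.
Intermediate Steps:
d(D) = 2*D/(159 + D) (d(D) = (2*D)/(159 + D) = 2*D/(159 + D))
d(-132) - 1*(-45014) = 2*(-132)/(159 - 132) - 1*(-45014) = 2*(-132)/27 + 45014 = 2*(-132)*(1/27) + 45014 = -88/9 + 45014 = 405038/9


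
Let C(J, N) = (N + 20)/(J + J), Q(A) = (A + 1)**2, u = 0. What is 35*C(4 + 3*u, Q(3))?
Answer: 315/2 ≈ 157.50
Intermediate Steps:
Q(A) = (1 + A)**2
C(J, N) = (20 + N)/(2*J) (C(J, N) = (20 + N)/((2*J)) = (20 + N)*(1/(2*J)) = (20 + N)/(2*J))
35*C(4 + 3*u, Q(3)) = 35*((20 + (1 + 3)**2)/(2*(4 + 3*0))) = 35*((20 + 4**2)/(2*(4 + 0))) = 35*((1/2)*(20 + 16)/4) = 35*((1/2)*(1/4)*36) = 35*(9/2) = 315/2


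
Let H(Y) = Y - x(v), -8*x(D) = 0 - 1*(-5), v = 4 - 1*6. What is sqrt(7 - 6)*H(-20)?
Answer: -155/8 ≈ -19.375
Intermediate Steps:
v = -2 (v = 4 - 6 = -2)
x(D) = -5/8 (x(D) = -(0 - 1*(-5))/8 = -(0 + 5)/8 = -1/8*5 = -5/8)
H(Y) = 5/8 + Y (H(Y) = Y - 1*(-5/8) = Y + 5/8 = 5/8 + Y)
sqrt(7 - 6)*H(-20) = sqrt(7 - 6)*(5/8 - 20) = sqrt(1)*(-155/8) = 1*(-155/8) = -155/8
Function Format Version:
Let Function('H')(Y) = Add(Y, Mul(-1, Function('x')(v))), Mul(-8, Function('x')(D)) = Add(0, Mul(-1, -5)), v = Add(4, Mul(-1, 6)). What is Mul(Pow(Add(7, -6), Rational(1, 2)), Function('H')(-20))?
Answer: Rational(-155, 8) ≈ -19.375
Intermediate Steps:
v = -2 (v = Add(4, -6) = -2)
Function('x')(D) = Rational(-5, 8) (Function('x')(D) = Mul(Rational(-1, 8), Add(0, Mul(-1, -5))) = Mul(Rational(-1, 8), Add(0, 5)) = Mul(Rational(-1, 8), 5) = Rational(-5, 8))
Function('H')(Y) = Add(Rational(5, 8), Y) (Function('H')(Y) = Add(Y, Mul(-1, Rational(-5, 8))) = Add(Y, Rational(5, 8)) = Add(Rational(5, 8), Y))
Mul(Pow(Add(7, -6), Rational(1, 2)), Function('H')(-20)) = Mul(Pow(Add(7, -6), Rational(1, 2)), Add(Rational(5, 8), -20)) = Mul(Pow(1, Rational(1, 2)), Rational(-155, 8)) = Mul(1, Rational(-155, 8)) = Rational(-155, 8)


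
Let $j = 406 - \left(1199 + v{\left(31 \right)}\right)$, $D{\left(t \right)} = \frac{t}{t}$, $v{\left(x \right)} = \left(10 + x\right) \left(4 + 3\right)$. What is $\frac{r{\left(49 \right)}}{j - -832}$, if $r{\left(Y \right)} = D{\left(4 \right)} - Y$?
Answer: $\frac{6}{31} \approx 0.19355$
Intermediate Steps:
$v{\left(x \right)} = 70 + 7 x$ ($v{\left(x \right)} = \left(10 + x\right) 7 = 70 + 7 x$)
$D{\left(t \right)} = 1$
$j = -1080$ ($j = 406 - \left(1199 + \left(70 + 7 \cdot 31\right)\right) = 406 - \left(1199 + \left(70 + 217\right)\right) = 406 - \left(1199 + 287\right) = 406 - 1486 = -1080$)
$r{\left(Y \right)} = 1 - Y$
$\frac{r{\left(49 \right)}}{j - -832} = \frac{1 - 49}{-1080 - -832} = \frac{1 - 49}{-1080 + 832} = - \frac{48}{-248} = \left(-48\right) \left(- \frac{1}{248}\right) = \frac{6}{31}$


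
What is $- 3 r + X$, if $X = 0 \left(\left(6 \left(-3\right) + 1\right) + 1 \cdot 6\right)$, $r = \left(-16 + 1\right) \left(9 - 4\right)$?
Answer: $225$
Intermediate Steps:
$r = -75$ ($r = \left(-15\right) 5 = -75$)
$X = 0$ ($X = 0 \left(\left(-18 + 1\right) + 6\right) = 0 \left(-17 + 6\right) = 0 \left(-11\right) = 0$)
$- 3 r + X = \left(-3\right) \left(-75\right) + 0 = 225 + 0 = 225$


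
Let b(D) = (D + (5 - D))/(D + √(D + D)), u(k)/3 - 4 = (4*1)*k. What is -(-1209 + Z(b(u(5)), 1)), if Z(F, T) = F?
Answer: 101551/84 ≈ 1208.9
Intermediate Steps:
u(k) = 12 + 12*k (u(k) = 12 + 3*((4*1)*k) = 12 + 3*(4*k) = 12 + 12*k)
b(D) = 5/(D + √2*√D) (b(D) = 5/(D + √(2*D)) = 5/(D + √2*√D))
-(-1209 + Z(b(u(5)), 1)) = -(-1209 + 5/((12 + 12*5) + √2*√(12 + 12*5))) = -(-1209 + 5/((12 + 60) + √2*√(12 + 60))) = -(-1209 + 5/(72 + √2*√72)) = -(-1209 + 5/(72 + √2*(6*√2))) = -(-1209 + 5/(72 + 12)) = -(-1209 + 5/84) = -1*(-101551/84) = 101551/84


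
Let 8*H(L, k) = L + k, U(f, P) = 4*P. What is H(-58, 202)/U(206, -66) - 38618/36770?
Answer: -904751/808940 ≈ -1.1184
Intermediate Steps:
H(L, k) = L/8 + k/8 (H(L, k) = (L + k)/8 = L/8 + k/8)
H(-58, 202)/U(206, -66) - 38618/36770 = ((1/8)*(-58) + (1/8)*202)/((4*(-66))) - 38618/36770 = (-29/4 + 101/4)/(-264) - 38618*1/36770 = 18*(-1/264) - 19309/18385 = -3/44 - 19309/18385 = -904751/808940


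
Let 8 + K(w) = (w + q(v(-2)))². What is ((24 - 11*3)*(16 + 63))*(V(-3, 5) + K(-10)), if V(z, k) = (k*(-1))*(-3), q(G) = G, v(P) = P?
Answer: -107361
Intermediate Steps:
V(z, k) = 3*k (V(z, k) = -k*(-3) = 3*k)
K(w) = -8 + (-2 + w)² (K(w) = -8 + (w - 2)² = -8 + (-2 + w)²)
((24 - 11*3)*(16 + 63))*(V(-3, 5) + K(-10)) = ((24 - 11*3)*(16 + 63))*(3*5 + (-8 + (-2 - 10)²)) = ((24 - 33)*79)*(15 + (-8 + (-12)²)) = (-9*79)*(15 + (-8 + 144)) = -711*(15 + 136) = -711*151 = -107361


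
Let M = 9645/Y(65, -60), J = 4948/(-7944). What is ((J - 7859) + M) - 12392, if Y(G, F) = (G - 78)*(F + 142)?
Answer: -10723344922/529269 ≈ -20261.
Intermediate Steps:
J = -1237/1986 (J = 4948*(-1/7944) = -1237/1986 ≈ -0.62286)
Y(G, F) = (-78 + G)*(142 + F)
M = -9645/1066 (M = 9645/(-11076 - 78*(-60) + 142*65 - 60*65) = 9645/(-11076 + 4680 + 9230 - 3900) = 9645/(-1066) = 9645*(-1/1066) = -9645/1066 ≈ -9.0478)
((J - 7859) + M) - 12392 = ((-1237/1986 - 7859) - 9645/1066) - 12392 = (-15609211/1986 - 9645/1066) - 12392 = -4164643474/529269 - 12392 = -10723344922/529269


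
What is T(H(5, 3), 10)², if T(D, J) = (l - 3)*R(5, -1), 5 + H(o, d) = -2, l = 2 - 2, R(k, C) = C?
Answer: 9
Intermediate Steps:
l = 0
H(o, d) = -7 (H(o, d) = -5 - 2 = -7)
T(D, J) = 3 (T(D, J) = (0 - 3)*(-1) = -3*(-1) = 3)
T(H(5, 3), 10)² = 3² = 9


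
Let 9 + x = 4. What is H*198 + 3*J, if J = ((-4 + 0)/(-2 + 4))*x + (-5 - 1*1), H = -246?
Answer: -48696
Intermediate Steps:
x = -5 (x = -9 + 4 = -5)
J = 4 (J = ((-4 + 0)/(-2 + 4))*(-5) + (-5 - 1*1) = -4/2*(-5) + (-5 - 1) = -4*1/2*(-5) - 6 = -2*(-5) - 6 = 10 - 6 = 4)
H*198 + 3*J = -246*198 + 3*4 = -48708 + 12 = -48696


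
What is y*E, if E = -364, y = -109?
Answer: 39676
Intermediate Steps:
y*E = -109*(-364) = 39676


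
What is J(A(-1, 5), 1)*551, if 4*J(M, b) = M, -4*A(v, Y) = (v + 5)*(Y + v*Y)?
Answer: 0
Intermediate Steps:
A(v, Y) = -(5 + v)*(Y + Y*v)/4 (A(v, Y) = -(v + 5)*(Y + v*Y)/4 = -(5 + v)*(Y + Y*v)/4)
J(M, b) = M/4
J(A(-1, 5), 1)*551 = ((-¼*5*(5 + (-1)² + 6*(-1)))/4)*551 = ((-¼*5*(5 + 1 - 6))/4)*551 = ((-¼*5*0)/4)*551 = ((¼)*0)*551 = 0*551 = 0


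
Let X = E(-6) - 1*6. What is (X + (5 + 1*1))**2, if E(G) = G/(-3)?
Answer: 4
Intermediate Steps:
E(G) = -G/3 (E(G) = G*(-1/3) = -G/3)
X = -4 (X = -1/3*(-6) - 1*6 = 2 - 6 = -4)
(X + (5 + 1*1))**2 = (-4 + (5 + 1*1))**2 = (-4 + (5 + 1))**2 = (-4 + 6)**2 = 2**2 = 4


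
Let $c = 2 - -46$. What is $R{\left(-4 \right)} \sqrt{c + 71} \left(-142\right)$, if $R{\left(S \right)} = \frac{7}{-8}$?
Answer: $\frac{497 \sqrt{119}}{4} \approx 1355.4$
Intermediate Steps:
$R{\left(S \right)} = - \frac{7}{8}$ ($R{\left(S \right)} = 7 \left(- \frac{1}{8}\right) = - \frac{7}{8}$)
$c = 48$ ($c = 2 + 46 = 48$)
$R{\left(-4 \right)} \sqrt{c + 71} \left(-142\right) = - \frac{7 \sqrt{48 + 71}}{8} \left(-142\right) = - \frac{7 \sqrt{119}}{8} \left(-142\right) = \frac{497 \sqrt{119}}{4}$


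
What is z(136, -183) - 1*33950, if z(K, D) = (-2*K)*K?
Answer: -70942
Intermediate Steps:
z(K, D) = -2*K²
z(136, -183) - 1*33950 = -2*136² - 1*33950 = -2*18496 - 33950 = -36992 - 33950 = -70942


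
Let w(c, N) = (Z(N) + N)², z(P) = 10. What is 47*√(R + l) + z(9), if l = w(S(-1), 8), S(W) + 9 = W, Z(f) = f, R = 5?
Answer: 10 + 141*√29 ≈ 769.31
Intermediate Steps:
S(W) = -9 + W
w(c, N) = 4*N² (w(c, N) = (N + N)² = (2*N)² = 4*N²)
l = 256 (l = 4*8² = 4*64 = 256)
47*√(R + l) + z(9) = 47*√(5 + 256) + 10 = 47*√261 + 10 = 47*(3*√29) + 10 = 141*√29 + 10 = 10 + 141*√29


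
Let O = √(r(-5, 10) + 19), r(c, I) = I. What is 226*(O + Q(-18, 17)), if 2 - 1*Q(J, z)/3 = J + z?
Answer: 2034 + 226*√29 ≈ 3251.0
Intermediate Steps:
Q(J, z) = 6 - 3*J - 3*z (Q(J, z) = 6 - 3*(J + z) = 6 + (-3*J - 3*z) = 6 - 3*J - 3*z)
O = √29 (O = √(10 + 19) = √29 ≈ 5.3852)
226*(O + Q(-18, 17)) = 226*(√29 + (6 - 3*(-18) - 3*17)) = 226*(√29 + (6 + 54 - 51)) = 226*(√29 + 9) = 226*(9 + √29) = 2034 + 226*√29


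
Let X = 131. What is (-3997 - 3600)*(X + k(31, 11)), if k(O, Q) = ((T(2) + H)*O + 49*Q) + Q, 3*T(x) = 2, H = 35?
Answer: -40719920/3 ≈ -1.3573e+7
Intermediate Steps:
T(x) = ⅔ (T(x) = (⅓)*2 = ⅔)
k(O, Q) = 50*Q + 107*O/3 (k(O, Q) = ((⅔ + 35)*O + 49*Q) + Q = (107*O/3 + 49*Q) + Q = (49*Q + 107*O/3) + Q = 50*Q + 107*O/3)
(-3997 - 3600)*(X + k(31, 11)) = (-3997 - 3600)*(131 + (50*11 + (107/3)*31)) = -7597*(131 + (550 + 3317/3)) = -7597*(131 + 4967/3) = -7597*5360/3 = -40719920/3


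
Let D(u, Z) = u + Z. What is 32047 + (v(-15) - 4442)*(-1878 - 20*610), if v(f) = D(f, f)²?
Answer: 49896323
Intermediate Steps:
D(u, Z) = Z + u
v(f) = 4*f² (v(f) = (f + f)² = (2*f)² = 4*f²)
32047 + (v(-15) - 4442)*(-1878 - 20*610) = 32047 + (4*(-15)² - 4442)*(-1878 - 20*610) = 32047 + (4*225 - 4442)*(-1878 - 12200) = 32047 + (900 - 4442)*(-14078) = 32047 - 3542*(-14078) = 32047 + 49864276 = 49896323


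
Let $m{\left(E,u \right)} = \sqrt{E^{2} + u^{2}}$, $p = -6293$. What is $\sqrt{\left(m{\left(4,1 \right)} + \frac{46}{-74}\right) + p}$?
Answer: $\frac{\sqrt{-8615968 + 1369 \sqrt{17}}}{37} \approx 79.306 i$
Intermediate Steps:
$\sqrt{\left(m{\left(4,1 \right)} + \frac{46}{-74}\right) + p} = \sqrt{\left(\sqrt{4^{2} + 1^{2}} + \frac{46}{-74}\right) - 6293} = \sqrt{\left(\sqrt{16 + 1} + 46 \left(- \frac{1}{74}\right)\right) - 6293} = \sqrt{\left(\sqrt{17} - \frac{23}{37}\right) - 6293} = \sqrt{\left(- \frac{23}{37} + \sqrt{17}\right) - 6293} = \sqrt{- \frac{232864}{37} + \sqrt{17}}$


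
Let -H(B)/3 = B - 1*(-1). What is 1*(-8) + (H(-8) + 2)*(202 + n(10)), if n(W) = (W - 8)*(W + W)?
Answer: 5558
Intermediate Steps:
H(B) = -3 - 3*B (H(B) = -3*(B - 1*(-1)) = -3*(B + 1) = -3*(1 + B) = -3 - 3*B)
n(W) = 2*W*(-8 + W) (n(W) = (-8 + W)*(2*W) = 2*W*(-8 + W))
1*(-8) + (H(-8) + 2)*(202 + n(10)) = 1*(-8) + ((-3 - 3*(-8)) + 2)*(202 + 2*10*(-8 + 10)) = -8 + ((-3 + 24) + 2)*(202 + 2*10*2) = -8 + (21 + 2)*(202 + 40) = -8 + 23*242 = -8 + 5566 = 5558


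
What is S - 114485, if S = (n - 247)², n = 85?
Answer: -88241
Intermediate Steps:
S = 26244 (S = (85 - 247)² = (-162)² = 26244)
S - 114485 = 26244 - 114485 = -88241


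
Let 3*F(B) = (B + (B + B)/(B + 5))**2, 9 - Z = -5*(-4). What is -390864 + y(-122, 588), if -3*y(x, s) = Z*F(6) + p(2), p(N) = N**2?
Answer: -12896528/33 ≈ -3.9080e+5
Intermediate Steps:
Z = -11 (Z = 9 - (-5)*(-4) = 9 - 1*20 = 9 - 20 = -11)
F(B) = (B + 2*B/(5 + B))**2/3 (F(B) = (B + (B + B)/(B + 5))**2/3 = (B + (2*B)/(5 + B))**2/3 = (B + 2*B/(5 + B))**2/3)
y(x, s) = 1984/33 (y(x, s) = -(-11*6**2*(7 + 6)**2/(3*(5 + 6)**2) + 2**2)/3 = -(-11*36*13**2/(3*11**2) + 4)/3 = -(-11*36*169/(3*121) + 4)/3 = -(-11*2028/121 + 4)/3 = -(-2028/11 + 4)/3 = -1/3*(-1984/11) = 1984/33)
-390864 + y(-122, 588) = -390864 + 1984/33 = -12896528/33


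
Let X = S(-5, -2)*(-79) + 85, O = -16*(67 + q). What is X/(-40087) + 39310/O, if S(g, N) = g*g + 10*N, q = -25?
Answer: -787805825/13469232 ≈ -58.489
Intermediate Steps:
S(g, N) = g² + 10*N
O = -672 (O = -16*(67 - 25) = -16*42 = -672)
X = -310 (X = ((-5)² + 10*(-2))*(-79) + 85 = (25 - 20)*(-79) + 85 = 5*(-79) + 85 = -395 + 85 = -310)
X/(-40087) + 39310/O = -310/(-40087) + 39310/(-672) = -310*(-1/40087) + 39310*(-1/672) = 310/40087 - 19655/336 = -787805825/13469232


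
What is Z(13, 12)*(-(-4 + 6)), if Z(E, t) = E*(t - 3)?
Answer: -234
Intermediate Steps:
Z(E, t) = E*(-3 + t)
Z(13, 12)*(-(-4 + 6)) = (13*(-3 + 12))*(-(-4 + 6)) = (13*9)*(-1*2) = 117*(-2) = -234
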